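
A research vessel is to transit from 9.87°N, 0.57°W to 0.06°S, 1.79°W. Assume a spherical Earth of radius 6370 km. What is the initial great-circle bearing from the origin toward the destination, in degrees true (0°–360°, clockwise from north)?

θ = atan2( sin Δλ·cos φ₂ ,  cos φ₁ sin φ₂ − sin φ₁ cos φ₂ cos Δλ )
  = atan2(-0.0213, -0.1724) = 187.04°

187.0°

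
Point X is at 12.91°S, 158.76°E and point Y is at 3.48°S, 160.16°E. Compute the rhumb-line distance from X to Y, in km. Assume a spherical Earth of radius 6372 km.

Rhumb course C = atan2(Δλ, Δψ) with Δψ = ln[tan(π/4+φ₂/2)/tan(π/4+φ₁/2)] = +0.1665, Δλ = +0.0244 → C = 8.35°
d = R·|Δφ| / |cos C| = 6372·0.16458 / 0.98940 = 1060 km

1060 km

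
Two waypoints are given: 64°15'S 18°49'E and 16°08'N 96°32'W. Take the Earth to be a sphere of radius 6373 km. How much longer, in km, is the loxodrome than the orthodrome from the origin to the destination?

Great circle: cos σ = sin φ₁ sin φ₂ + cos φ₁ cos φ₂ cos Δλ,  σ = 2.0141 rad → d_gc = 12836.1 km
Rhumb line: Δψ = +1.7613, q = Δφ/Δψ = 0.7966, d_rh = R√(Δφ²+q²Δλ²) = 13579.1 km
Excess = 13579.1 − 12836.1 = 743.0 ≈ 743 km

743 km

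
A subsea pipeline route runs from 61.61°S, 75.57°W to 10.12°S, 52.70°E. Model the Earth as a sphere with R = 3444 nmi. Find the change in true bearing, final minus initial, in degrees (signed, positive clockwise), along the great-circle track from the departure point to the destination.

-106.6°

At departure: θ₁ = atan2(sin Δλ cos φ₂, cos φ₁ sin φ₂ − sin φ₁ cos φ₂ cos Δλ) = 128.73°
At arrival: θ₂ = atan2(sin Δλ cos φ₁, −cos φ₂ sin φ₁ + sin φ₂ cos φ₁ cos Δλ) = 22.13°
Δθ = θ₂ − θ₁ = -106.6°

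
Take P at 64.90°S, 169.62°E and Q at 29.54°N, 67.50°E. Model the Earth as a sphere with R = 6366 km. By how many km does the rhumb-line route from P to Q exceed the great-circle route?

Great circle: cos σ = sin φ₁ sin φ₂ + cos φ₁ cos φ₂ cos Δλ,  σ = 2.1223 rad → d_gc = 13510.5 km
Rhumb line: Δψ = +2.0424, q = Δφ/Δψ = 0.8070, d_rh = R√(Δφ²+q²Δλ²) = 13926.7 km
Excess = 13926.7 − 13510.5 = 416.2 ≈ 416 km

416 km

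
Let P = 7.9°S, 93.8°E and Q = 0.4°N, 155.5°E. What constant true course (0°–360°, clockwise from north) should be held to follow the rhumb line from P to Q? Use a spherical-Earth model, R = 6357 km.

Δψ = ln[tan(π/4+φ₂/2)/tan(π/4+φ₁/2)] = +0.1453
Δλ = +1.0769 rad (taken the short way round)
course = atan2(Δλ, Δψ) = 82.32°

82.3°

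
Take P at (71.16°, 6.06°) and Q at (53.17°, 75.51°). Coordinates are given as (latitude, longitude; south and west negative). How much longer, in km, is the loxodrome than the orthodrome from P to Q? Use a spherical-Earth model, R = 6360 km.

Great circle: cos σ = sin φ₁ sin φ₂ + cos φ₁ cos φ₂ cos Δλ,  σ = 0.5997 rad → d_gc = 3814.3 km
Rhumb line: Δψ = -0.6966, q = Δφ/Δψ = 0.4508, d_rh = R√(Δφ²+q²Δλ²) = 4008.0 km
Excess = 4008.0 − 3814.3 = 193.7 ≈ 194 km

194 km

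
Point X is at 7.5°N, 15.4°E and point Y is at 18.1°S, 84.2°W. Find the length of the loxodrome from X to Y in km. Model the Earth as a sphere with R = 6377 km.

Δψ = ln[tan(π/4+φ₂/2)/tan(π/4+φ₁/2)] = -0.4526;  Δφ = -0.4468 rad,  Δλ = -1.7383 rad
q = Δφ/Δψ = 0.9873
d = R·√(Δφ² + q²Δλ²) = 6377·1.77341 = 11309 km

11309 km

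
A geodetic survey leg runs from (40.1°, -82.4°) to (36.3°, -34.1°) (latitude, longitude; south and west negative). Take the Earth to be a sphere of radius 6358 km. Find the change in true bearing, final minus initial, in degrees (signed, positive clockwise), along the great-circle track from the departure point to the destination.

At departure: θ₁ = atan2(sin Δλ cos φ₂, cos φ₁ sin φ₂ − sin φ₁ cos φ₂ cos Δλ) = 79.87°
At arrival: θ₂ = atan2(sin Δλ cos φ₁, −cos φ₂ sin φ₁ + sin φ₂ cos φ₁ cos Δλ) = 110.88°
Δθ = θ₂ − θ₁ = +31.0°

+31.0°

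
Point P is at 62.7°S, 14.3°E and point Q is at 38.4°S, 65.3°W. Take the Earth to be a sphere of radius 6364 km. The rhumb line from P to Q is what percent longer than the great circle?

5.4%

Great circle: σ = 0.9061 rad → d_gc = Rσ = 5766.2 km
Rhumb: Δφ = +0.4241, Δλ = -1.3893, Δψ = +0.6884, q = Δφ/Δψ = 0.6161 → d_rh = R√(Δφ²+q²Δλ²) = 6078.8 km
Excess = (6078.8 − 5766.2) / 5766.2 = 312.6 / 5766.2 = 5.42% ≈ 5.4%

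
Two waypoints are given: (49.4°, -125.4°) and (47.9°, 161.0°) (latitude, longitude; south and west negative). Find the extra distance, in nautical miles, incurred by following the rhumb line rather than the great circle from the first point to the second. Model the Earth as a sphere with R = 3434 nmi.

120 nmi

Great circle: cos σ = sin φ₁ sin φ₂ + cos φ₁ cos φ₂ cos Δλ,  σ = 0.8141 rad → d_gc = 2795.5 nmi
Rhumb line: Δψ = -0.0396, q = Δφ/Δψ = 0.6606, d_rh = R√(Δφ²+q²Δλ²) = 2915.4 nmi
Excess = 2915.4 − 2795.5 = 119.9 ≈ 120 nmi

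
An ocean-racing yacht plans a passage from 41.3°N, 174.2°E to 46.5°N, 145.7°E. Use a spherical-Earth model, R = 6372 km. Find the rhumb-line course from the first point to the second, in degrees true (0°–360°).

284.2°

Meridional parts: M(φ₁)=+0.7928, M(φ₂)=+0.9189 → ΔM = +0.1261;  Δλ = -0.4974 rad
tan C = Δλ / ΔM = -3.9453 → C = 284.22°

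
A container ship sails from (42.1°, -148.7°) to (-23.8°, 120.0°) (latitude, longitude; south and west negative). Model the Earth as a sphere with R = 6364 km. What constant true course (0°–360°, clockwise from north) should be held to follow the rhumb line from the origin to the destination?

232.1°

Δψ = ln[tan(π/4+φ₂/2)/tan(π/4+φ₁/2)] = -1.2394
Δλ = -1.5935 rad (taken the short way round)
course = atan2(Δλ, Δψ) = 232.12°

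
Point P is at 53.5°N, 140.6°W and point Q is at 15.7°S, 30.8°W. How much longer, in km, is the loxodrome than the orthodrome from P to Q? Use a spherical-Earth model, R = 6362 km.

414 km

Great circle: cos σ = sin φ₁ sin φ₂ + cos φ₁ cos φ₂ cos Δλ,  σ = 1.9949 rad → d_gc = 12691.5 km
Rhumb line: Δψ = -1.3869, q = Δφ/Δψ = 0.8708, d_rh = R√(Δφ²+q²Δλ²) = 13105.8 km
Excess = 13105.8 − 12691.5 = 414.3 ≈ 414 km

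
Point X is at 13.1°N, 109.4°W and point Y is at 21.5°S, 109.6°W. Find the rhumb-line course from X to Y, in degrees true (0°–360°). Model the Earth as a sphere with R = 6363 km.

180.3°

Meridional parts: M(φ₁)=+0.2307, M(φ₂)=-0.3844 → ΔM = -0.6150;  Δλ = -0.0035 rad
tan C = Δλ / ΔM = +0.0057 → C = 180.33°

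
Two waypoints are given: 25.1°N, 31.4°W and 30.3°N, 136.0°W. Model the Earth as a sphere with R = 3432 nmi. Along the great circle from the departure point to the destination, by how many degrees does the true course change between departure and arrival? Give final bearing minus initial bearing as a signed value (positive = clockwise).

-62.1°

Initial bearing θ₁ = atan2(sin Δλ cos φ₂, cos φ₁ sin φ₂ − sin φ₁ cos φ₂ cos Δλ) = 303.32°
Final bearing θ₂ = (initial bearing from the destination back to the start) + 180° = 241.22°
Δθ = θ₂ − θ₁ = -62.1°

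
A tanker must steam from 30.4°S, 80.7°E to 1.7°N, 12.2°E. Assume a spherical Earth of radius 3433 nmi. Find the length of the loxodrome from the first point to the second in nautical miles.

Rhumb course C = atan2(Δλ, Δψ) with Δψ = ln[tan(π/4+φ₂/2)/tan(π/4+φ₁/2)] = +0.5871, Δλ = -1.1956 → C = 296.15°
d = R·|Δφ| / |cos C| = 3433·0.56025 / 0.44077 = 4364 nmi

4364 nmi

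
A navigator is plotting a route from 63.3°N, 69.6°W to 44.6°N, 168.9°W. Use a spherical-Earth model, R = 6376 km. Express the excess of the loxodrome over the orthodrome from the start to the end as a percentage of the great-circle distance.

Great circle: σ = 0.9575 rad → d_gc = Rσ = 6104.9 km
Rhumb: Δφ = -0.3264, Δλ = -1.7331, Δψ = -0.5668, q = Δφ/Δψ = 0.5758 → d_rh = R√(Δφ²+q²Δλ²) = 6694.2 km
Excess = (6694.2 − 6104.9) / 6104.9 = 589.3 / 6104.9 = 9.653% ≈ 9.7%

9.7%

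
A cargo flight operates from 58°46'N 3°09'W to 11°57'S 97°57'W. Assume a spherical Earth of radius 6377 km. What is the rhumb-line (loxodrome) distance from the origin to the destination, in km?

11785 km

Δψ = ln[tan(π/4+φ₂/2)/tan(π/4+φ₁/2)] = -1.4848;  Δφ = -1.2342 rad,  Δλ = -1.6546 rad
q = Δφ/Δψ = 0.8313
d = R·√(Δφ² + q²Δλ²) = 6377·1.84797 = 11785 km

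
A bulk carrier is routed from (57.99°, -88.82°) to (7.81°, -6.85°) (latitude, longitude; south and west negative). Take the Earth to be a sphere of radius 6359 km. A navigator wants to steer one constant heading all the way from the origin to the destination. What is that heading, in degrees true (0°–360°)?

127.9°

Meridional parts: M(φ₁)=+1.2488, M(φ₂)=+0.1367 → ΔM = -1.1121;  Δλ = +1.4306 rad
tan C = Δλ / ΔM = -1.2864 → C = 127.86°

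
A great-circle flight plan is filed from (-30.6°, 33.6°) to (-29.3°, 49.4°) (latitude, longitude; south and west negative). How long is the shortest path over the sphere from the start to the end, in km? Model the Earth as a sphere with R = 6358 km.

Haversine: a = sin²(Δφ/2)+cos φ₁ cos φ₂ sin²(Δλ/2) = 0.01431;  σ = 2·atan2(√a,√(1−a))
σ = 13.740° → d = Rσ = 6358·0.23981 = 1525 km

1525 km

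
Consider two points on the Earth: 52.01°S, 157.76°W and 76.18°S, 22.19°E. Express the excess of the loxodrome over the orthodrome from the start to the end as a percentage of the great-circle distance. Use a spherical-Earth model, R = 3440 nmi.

47.9%

Great circle: σ = 0.9043 rad → d_gc = Rσ = 3110.6 nmi
Rhumb: Δφ = -0.4218, Δλ = +3.1407, Δψ = -1.0439, q = Δφ/Δψ = 0.4041 → d_rh = R√(Δφ²+q²Δλ²) = 4600.7 nmi
Excess = (4600.7 − 3110.6) / 3110.6 = 1490.1 / 3110.6 = 47.90% ≈ 47.9%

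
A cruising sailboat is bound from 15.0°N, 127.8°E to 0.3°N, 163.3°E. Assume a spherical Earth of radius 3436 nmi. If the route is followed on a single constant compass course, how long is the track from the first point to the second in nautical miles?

Δψ = ln[tan(π/4+φ₂/2)/tan(π/4+φ₁/2)] = -0.2596;  Δφ = -0.2566 rad,  Δλ = +0.6196 rad
q = Δφ/Δψ = 0.9883
d = R·√(Δφ² + q²Δλ²) = 3436·0.66391 = 2281 nmi

2281 nmi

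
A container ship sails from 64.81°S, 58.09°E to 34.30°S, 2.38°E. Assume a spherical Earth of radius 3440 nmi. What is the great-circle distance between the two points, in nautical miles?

cos σ = sin φ₁ sin φ₂ + cos φ₁ cos φ₂ cos Δλ
      = sin(-64.81°)sin(-34.30°) + cos(-64.81°)cos(-34.30°)cos(-55.71°) = 0.7080
σ = 44.926° → d = Rσ = 3440·0.78410 = 2697 nmi

2697 nmi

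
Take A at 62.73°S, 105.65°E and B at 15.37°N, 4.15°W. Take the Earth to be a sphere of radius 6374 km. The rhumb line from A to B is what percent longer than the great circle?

Great circle: σ = 1.9663 rad → d_gc = Rσ = 12533.0 km
Rhumb: Δφ = +1.3631, Δλ = -1.9164, Δψ = +1.6880, q = Δφ/Δψ = 0.8075 → d_rh = R√(Δφ²+q²Δλ²) = 13144.8 km
Excess = (13144.8 − 12533.0) / 12533.0 = 611.8 / 12533.0 = 4.88% ≈ 4.9%

4.9%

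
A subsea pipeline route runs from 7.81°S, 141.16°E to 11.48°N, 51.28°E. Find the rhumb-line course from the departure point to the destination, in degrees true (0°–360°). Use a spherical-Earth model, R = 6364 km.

282.2°

Meridional parts: M(φ₁)=-0.1367, M(φ₂)=+0.2017 → ΔM = +0.3385;  Δλ = -1.5687 rad
tan C = Δλ / ΔM = -4.6349 → C = 282.18°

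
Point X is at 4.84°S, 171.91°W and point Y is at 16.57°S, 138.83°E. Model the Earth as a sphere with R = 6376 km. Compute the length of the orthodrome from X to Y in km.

5526 km

cos σ = sin φ₁ sin φ₂ + cos φ₁ cos φ₂ cos Δλ
      = sin(-4.84°)sin(-16.57°) + cos(-4.84°)cos(-16.57°)cos(-49.26°) = 0.6474
σ = 49.657° → d = Rσ = 6376·0.86668 = 5526 km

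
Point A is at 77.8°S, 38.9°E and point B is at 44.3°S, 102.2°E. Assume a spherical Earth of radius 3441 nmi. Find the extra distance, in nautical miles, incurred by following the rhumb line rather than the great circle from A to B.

Great circle: cos σ = sin φ₁ sin φ₂ + cos φ₁ cos φ₂ cos Δλ,  σ = 0.7218 rad → d_gc = 2483.8 nmi
Rhumb line: Δψ = +1.3719, q = Δφ/Δψ = 0.4262, d_rh = R√(Δφ²+q²Δλ²) = 2583.1 nmi
Excess = 2583.1 − 2483.8 = 99.3 ≈ 99 nmi

99 nmi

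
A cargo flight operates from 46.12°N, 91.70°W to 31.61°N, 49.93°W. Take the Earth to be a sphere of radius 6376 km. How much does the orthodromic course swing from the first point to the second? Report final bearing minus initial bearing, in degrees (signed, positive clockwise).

+27.1°

Initial bearing θ₁ = atan2(sin Δλ cos φ₂, cos φ₁ sin φ₂ − sin φ₁ cos φ₂ cos Δλ) = 99.46°
Final bearing θ₂ = (initial bearing from the destination back to the start) + 180° = 126.60°
Δθ = θ₂ − θ₁ = +27.1°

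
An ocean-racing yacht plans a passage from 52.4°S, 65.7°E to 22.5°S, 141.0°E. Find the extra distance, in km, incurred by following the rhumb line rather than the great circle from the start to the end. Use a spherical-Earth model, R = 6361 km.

222 km

Great circle: cos σ = sin φ₁ sin φ₂ + cos φ₁ cos φ₂ cos Δλ,  σ = 1.1082 rad → d_gc = 7049.5 km
Rhumb line: Δψ = +0.6744, q = Δφ/Δψ = 0.7739, d_rh = R√(Δφ²+q²Δλ²) = 7271.3 km
Excess = 7271.3 − 7049.5 = 221.8 ≈ 222 km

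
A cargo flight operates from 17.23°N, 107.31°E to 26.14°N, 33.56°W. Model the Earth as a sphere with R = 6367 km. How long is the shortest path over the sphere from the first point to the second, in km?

Haversine: a = sin²(Δφ/2)+cos φ₁ cos φ₂ sin²(Δλ/2) = 0.76731;  σ = 2·atan2(√a,√(1−a))
σ = 122.319° → d = Rσ = 6367·2.13486 = 13593 km

13593 km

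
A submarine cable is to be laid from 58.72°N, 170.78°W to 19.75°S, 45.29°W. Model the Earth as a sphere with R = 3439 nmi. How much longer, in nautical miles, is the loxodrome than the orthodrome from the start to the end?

Great circle: cos σ = sin φ₁ sin φ₂ + cos φ₁ cos φ₂ cos Δλ,  σ = 2.1804 rad → d_gc = 7498.2 nmi
Rhumb line: Δψ = -1.6249, q = Δφ/Δψ = 0.8429, d_rh = R√(Δφ²+q²Δλ²) = 7905.0 nmi
Excess = 7905.0 − 7498.2 = 406.8 ≈ 407 nmi

407 nmi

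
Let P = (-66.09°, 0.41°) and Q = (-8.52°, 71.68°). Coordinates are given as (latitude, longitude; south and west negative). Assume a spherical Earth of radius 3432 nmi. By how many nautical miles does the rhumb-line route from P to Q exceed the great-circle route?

135 nmi

Great circle: cos σ = sin φ₁ sin φ₂ + cos φ₁ cos φ₂ cos Δλ,  σ = 1.3035 rad → d_gc = 4473.5 nmi
Rhumb line: Δψ = +1.4032, q = Δφ/Δψ = 0.7161, d_rh = R√(Δφ²+q²Δλ²) = 4608.4 nmi
Excess = 4608.4 − 4473.5 = 134.9 ≈ 135 nmi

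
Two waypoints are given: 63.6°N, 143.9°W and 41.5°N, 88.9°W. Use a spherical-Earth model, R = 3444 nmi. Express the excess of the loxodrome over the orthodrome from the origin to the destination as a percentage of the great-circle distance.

2.6%

Great circle: σ = 0.6689 rad → d_gc = Rσ = 2303.6 nmi
Rhumb: Δφ = -0.3857, Δλ = +0.9599, Δψ = -0.6526, q = Δφ/Δψ = 0.5910 → d_rh = R√(Δφ²+q²Δλ²) = 2362.7 nmi
Excess = (2362.7 − 2303.6) / 2303.6 = 59.1 / 2303.6 = 2.57% ≈ 2.6%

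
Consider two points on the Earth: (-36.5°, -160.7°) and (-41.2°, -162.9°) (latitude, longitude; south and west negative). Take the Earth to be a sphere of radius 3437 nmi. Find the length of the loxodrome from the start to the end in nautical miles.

Rhumb course C = atan2(Δλ, Δψ) with Δψ = ln[tan(π/4+φ₂/2)/tan(π/4+φ₁/2)] = -0.1054, Δλ = -0.0384 → C = 200.02°
d = R·|Δφ| / |cos C| = 3437·0.08203 / 0.93959 = 300 nmi

300 nmi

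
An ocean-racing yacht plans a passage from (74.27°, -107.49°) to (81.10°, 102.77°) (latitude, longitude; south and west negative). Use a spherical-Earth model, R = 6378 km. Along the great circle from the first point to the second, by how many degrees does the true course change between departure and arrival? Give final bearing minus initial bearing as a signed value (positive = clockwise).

At departure: θ₁ = atan2(sin Δλ cos φ₂, cos φ₁ sin φ₂ − sin φ₁ cos φ₂ cos Δλ) = 348.88°
At arrival: θ₂ = atan2(sin Δλ cos φ₁, −cos φ₂ sin φ₁ + sin φ₂ cos φ₁ cos Δλ) = 199.76°
Δθ = θ₂ − θ₁ = -149.1°

-149.1°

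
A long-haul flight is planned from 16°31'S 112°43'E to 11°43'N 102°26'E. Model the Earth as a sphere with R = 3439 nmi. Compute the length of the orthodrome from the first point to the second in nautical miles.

cos σ = sin φ₁ sin φ₂ + cos φ₁ cos φ₂ cos Δλ
      = sin(-16.52°)sin(11.72°) + cos(-16.52°)cos(11.72°)cos(-10.28°) = 0.8659
σ = 30.009° → d = Rσ = 3439·0.52375 = 1801 nmi

1801 nmi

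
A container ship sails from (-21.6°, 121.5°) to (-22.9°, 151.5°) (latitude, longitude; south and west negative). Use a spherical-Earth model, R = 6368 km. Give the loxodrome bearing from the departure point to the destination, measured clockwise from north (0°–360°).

Meridional parts: M(φ₁)=-0.3863, M(φ₂)=-0.4108 → ΔM = -0.0245;  Δλ = +0.5236 rad
tan C = Δλ / ΔM = -21.3580 → C = 92.68°

92.7°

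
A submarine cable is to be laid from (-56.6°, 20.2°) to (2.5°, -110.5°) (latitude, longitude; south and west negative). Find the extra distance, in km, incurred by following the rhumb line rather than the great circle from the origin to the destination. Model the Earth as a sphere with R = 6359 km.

1099 km

Great circle: cos σ = sin φ₁ sin φ₂ + cos φ₁ cos φ₂ cos Δλ,  σ = 1.9769 rad → d_gc = 12571.2 km
Rhumb line: Δψ = +1.2476, q = Δφ/Δψ = 0.8268, d_rh = R√(Δφ²+q²Δλ²) = 13669.8 km
Excess = 13669.8 − 12571.2 = 1098.6 ≈ 1099 km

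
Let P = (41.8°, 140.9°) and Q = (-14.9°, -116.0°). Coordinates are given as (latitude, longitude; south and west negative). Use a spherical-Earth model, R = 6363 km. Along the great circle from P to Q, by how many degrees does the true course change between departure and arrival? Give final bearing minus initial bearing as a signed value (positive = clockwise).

At departure: θ₁ = atan2(sin Δλ cos φ₂, cos φ₁ sin φ₂ − sin φ₁ cos φ₂ cos Δλ) = 92.78°
At arrival: θ₂ = atan2(sin Δλ cos φ₁, −cos φ₂ sin φ₁ + sin φ₂ cos φ₁ cos Δλ) = 129.60°
Δθ = θ₂ − θ₁ = +36.8°

+36.8°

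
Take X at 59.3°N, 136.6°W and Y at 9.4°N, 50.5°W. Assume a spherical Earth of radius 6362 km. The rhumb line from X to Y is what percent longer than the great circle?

Great circle: σ = 1.3952 rad → d_gc = Rσ = 8876.3 km
Rhumb: Δφ = -0.8709, Δλ = +1.5027, Δψ = -1.1280, q = Δφ/Δψ = 0.7721 → d_rh = R√(Δφ²+q²Δλ²) = 9229.8 km
Excess = (9229.8 − 8876.3) / 8876.3 = 353.5 / 8876.3 = 3.98% ≈ 4.0%

4.0%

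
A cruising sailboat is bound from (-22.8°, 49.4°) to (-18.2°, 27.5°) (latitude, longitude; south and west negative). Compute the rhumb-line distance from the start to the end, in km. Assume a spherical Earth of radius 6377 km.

Δψ = ln[tan(π/4+φ₂/2)/tan(π/4+φ₁/2)] = +0.0857;  Δφ = +0.0803 rad,  Δλ = -0.3822 rad
q = Δφ/Δψ = 0.9364
d = R·√(Δφ² + q²Δλ²) = 6377·0.36679 = 2339 km

2339 km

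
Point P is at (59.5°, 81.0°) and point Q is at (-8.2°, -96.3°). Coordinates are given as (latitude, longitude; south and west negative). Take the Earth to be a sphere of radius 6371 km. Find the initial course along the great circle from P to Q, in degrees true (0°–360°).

θ = atan2( sin Δλ·cos φ₂ ,  cos φ₁ sin φ₂ − sin φ₁ cos φ₂ cos Δλ )
  = atan2(-0.0466, +0.7795) = 356.58°

356.6°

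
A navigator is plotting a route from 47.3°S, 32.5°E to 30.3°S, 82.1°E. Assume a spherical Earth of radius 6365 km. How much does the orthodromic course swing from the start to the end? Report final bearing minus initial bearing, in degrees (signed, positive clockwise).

At departure: θ₁ = atan2(sin Δλ cos φ₂, cos φ₁ sin φ₂ − sin φ₁ cos φ₂ cos Δλ) = 84.00°
At arrival: θ₂ = atan2(sin Δλ cos φ₁, −cos φ₂ sin φ₁ + sin φ₂ cos φ₁ cos Δλ) = 51.37°
Δθ = θ₂ − θ₁ = -32.6°

-32.6°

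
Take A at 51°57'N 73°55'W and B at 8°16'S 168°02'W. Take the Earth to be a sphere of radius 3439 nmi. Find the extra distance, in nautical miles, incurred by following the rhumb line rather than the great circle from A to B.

152 nmi

Great circle: cos σ = sin φ₁ sin φ₂ + cos φ₁ cos φ₂ cos Δλ,  σ = 1.7285 rad → d_gc = 5944.169 nmi
Rhumb line: Δψ = -1.2095, q = Δφ/Δψ = 0.8689, d_rh = R√(Δφ²+q²Δλ²) = 6095.673 nmi
Excess = 6095.673 − 5944.169 = 151.504 ≈ 152 nmi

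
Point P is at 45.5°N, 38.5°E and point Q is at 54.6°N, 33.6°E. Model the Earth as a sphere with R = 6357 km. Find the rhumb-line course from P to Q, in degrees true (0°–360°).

Meridional parts: M(φ₁)=+0.8938, M(φ₂)=+1.1421 → ΔM = +0.2484;  Δλ = -0.0855 rad
tan C = Δλ / ΔM = -0.3444 → C = 341.00°

341.0°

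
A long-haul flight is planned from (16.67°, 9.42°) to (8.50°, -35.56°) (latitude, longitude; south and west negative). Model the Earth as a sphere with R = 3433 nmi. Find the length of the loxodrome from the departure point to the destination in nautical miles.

2673 nmi

Δψ = ln[tan(π/4+φ₂/2)/tan(π/4+φ₁/2)] = -0.1462;  Δφ = -0.1426 rad,  Δλ = -0.7850 rad
q = Δφ/Δψ = 0.9751
d = R·√(Δφ² + q²Δλ²) = 3433·0.77864 = 2673 nmi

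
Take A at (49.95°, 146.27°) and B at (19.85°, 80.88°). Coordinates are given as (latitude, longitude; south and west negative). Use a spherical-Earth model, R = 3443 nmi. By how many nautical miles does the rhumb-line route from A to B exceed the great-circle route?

Great circle: cos σ = sin φ₁ sin φ₂ + cos φ₁ cos φ₂ cos Δλ,  σ = 1.0333 rad → d_gc = 3557.7 nmi
Rhumb line: Δψ = -0.6557, q = Δφ/Δψ = 0.8012, d_rh = R√(Δφ²+q²Δλ²) = 3630.7 nmi
Excess = 3630.7 − 3557.7 = 73.0 ≈ 73 nmi

73 nmi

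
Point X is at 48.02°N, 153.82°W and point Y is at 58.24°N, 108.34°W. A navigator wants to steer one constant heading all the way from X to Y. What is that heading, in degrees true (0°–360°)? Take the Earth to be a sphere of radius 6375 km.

Meridional parts: M(φ₁)=+0.9580, M(φ₂)=+1.2571 → ΔM = +0.2991;  Δλ = +0.7938 rad
tan C = Δλ / ΔM = +2.6539 → C = 69.35°

69.4°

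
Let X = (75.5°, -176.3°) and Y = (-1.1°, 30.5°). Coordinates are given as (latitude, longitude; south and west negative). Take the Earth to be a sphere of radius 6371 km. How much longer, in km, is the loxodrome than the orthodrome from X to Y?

Great circle: cos σ = sin φ₁ sin φ₂ + cos φ₁ cos φ₂ cos Δλ,  σ = 1.8153 rad → d_gc = 11565.0 km
Rhumb line: Δψ = -2.0811, q = Δφ/Δψ = 0.6424, d_rh = R√(Δφ²+q²Δλ²) = 13867.7 km
Excess = 13867.7 − 11565.0 = 2302.7 ≈ 2303 km

2303 km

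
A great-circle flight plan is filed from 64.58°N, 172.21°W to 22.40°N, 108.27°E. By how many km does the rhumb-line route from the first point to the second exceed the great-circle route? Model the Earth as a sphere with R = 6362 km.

330 km

Great circle: cos σ = sin φ₁ sin φ₂ + cos φ₁ cos φ₂ cos Δλ,  σ = 1.1414 rad → d_gc = 7261.30 km
Rhumb line: Δψ = -1.0879, q = Δφ/Δψ = 0.6767, d_rh = R√(Δφ²+q²Δλ²) = 7591.78 km
Excess = 7591.78 − 7261.30 = 330.48 ≈ 330 km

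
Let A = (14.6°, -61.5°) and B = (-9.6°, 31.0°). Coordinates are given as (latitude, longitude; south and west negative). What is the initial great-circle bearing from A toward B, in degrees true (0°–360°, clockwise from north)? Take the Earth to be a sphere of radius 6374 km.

N = sin Δλ·cos φ₂ = +0.9851;  D = cos φ₁ sin φ₂ − sin φ₁ cos φ₂ cos Δλ = -0.1505
initial course = atan2(N, D) = 98.69°

98.7°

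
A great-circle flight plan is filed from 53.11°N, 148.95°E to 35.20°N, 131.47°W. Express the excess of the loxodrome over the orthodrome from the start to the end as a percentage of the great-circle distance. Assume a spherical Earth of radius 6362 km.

Great circle: σ = 0.9887 rad → d_gc = Rσ = 6290.4 km
Rhumb: Δφ = -0.3126, Δλ = +1.3889, Δψ = -0.4409, q = Δφ/Δψ = 0.7089 → d_rh = R√(Δφ²+q²Δλ²) = 6572.5 km
Excess = (6572.5 − 6290.4) / 6290.4 = 282.1 / 6290.4 = 4.48% ≈ 4.5%

4.5%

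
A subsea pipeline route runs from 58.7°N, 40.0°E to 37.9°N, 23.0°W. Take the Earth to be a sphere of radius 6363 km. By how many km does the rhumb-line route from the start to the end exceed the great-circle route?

152 km

Great circle: cos σ = sin φ₁ sin φ₂ + cos φ₁ cos φ₂ cos Δλ,  σ = 0.7799 rad → d_gc = 4962.4 km
Rhumb line: Δψ = -0.5567, q = Δφ/Δψ = 0.6521, d_rh = R√(Δφ²+q²Δλ²) = 5114.1 km
Excess = 5114.1 − 4962.4 = 151.7 ≈ 152 km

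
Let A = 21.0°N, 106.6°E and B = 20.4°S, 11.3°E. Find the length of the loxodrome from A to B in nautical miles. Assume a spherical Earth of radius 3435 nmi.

6114 nmi

Rhumb course C = atan2(Δλ, Δψ) with Δψ = ln[tan(π/4+φ₂/2)/tan(π/4+φ₁/2)] = -0.7388, Δλ = -1.6633 → C = 246.05°
d = R·|Δφ| / |cos C| = 3435·0.72257 / 0.40595 = 6114 nmi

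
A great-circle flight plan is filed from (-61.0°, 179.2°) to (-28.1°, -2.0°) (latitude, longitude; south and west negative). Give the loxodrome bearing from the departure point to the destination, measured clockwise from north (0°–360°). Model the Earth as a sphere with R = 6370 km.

74.9°

Δψ = ln[tan(π/4+φ₂/2)/tan(π/4+φ₁/2)] = +0.8410
Δλ = +3.1206 rad (taken the short way round)
course = atan2(Δλ, Δψ) = 74.92°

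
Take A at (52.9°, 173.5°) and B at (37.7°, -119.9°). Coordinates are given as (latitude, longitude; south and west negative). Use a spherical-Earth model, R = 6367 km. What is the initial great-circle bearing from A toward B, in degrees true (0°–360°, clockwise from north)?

80.8°

N = sin Δλ·cos φ₂ = +0.7261;  D = cos φ₁ sin φ₂ − sin φ₁ cos φ₂ cos Δλ = +0.1183
initial course = atan2(N, D) = 80.75°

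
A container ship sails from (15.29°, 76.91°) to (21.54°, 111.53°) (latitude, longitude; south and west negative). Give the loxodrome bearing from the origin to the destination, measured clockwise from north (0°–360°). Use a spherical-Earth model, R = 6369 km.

79.2°

Δψ = ln[tan(π/4+φ₂/2)/tan(π/4+φ₁/2)] = +0.1150
Δλ = +0.6042 rad (taken the short way round)
course = atan2(Δλ, Δψ) = 79.22°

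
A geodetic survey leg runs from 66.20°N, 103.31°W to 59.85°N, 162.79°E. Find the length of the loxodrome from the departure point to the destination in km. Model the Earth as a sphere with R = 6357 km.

4757 km

Rhumb course C = atan2(Δλ, Δψ) with Δψ = ln[tan(π/4+φ₂/2)/tan(π/4+φ₁/2)] = -0.2454, Δλ = -1.6389 → C = 261.48°
d = R·|Δφ| / |cos C| = 6357·0.11083 / 0.14810 = 4757 km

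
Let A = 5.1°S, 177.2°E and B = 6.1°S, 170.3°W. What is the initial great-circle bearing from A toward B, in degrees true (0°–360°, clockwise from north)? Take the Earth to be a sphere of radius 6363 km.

95.2°

N = sin Δλ·cos φ₂ = +0.2152;  D = cos φ₁ sin φ₂ − sin φ₁ cos φ₂ cos Δλ = -0.0195
initial course = atan2(N, D) = 95.19°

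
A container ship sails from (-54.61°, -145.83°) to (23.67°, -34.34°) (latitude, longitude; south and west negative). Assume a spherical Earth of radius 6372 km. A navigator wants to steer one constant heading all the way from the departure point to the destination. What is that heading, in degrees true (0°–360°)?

51.1°

Meridional parts: M(φ₁)=-1.1424, M(φ₂)=+0.4254 → ΔM = +1.5678;  Δλ = +1.9459 rad
tan C = Δλ / ΔM = +1.2411 → C = 51.14°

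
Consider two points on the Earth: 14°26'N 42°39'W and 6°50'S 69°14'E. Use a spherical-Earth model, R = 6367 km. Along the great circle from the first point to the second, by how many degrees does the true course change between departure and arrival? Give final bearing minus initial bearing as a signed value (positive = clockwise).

At departure: θ₁ = atan2(sin Δλ cos φ₂, cos φ₁ sin φ₂ − sin φ₁ cos φ₂ cos Δλ) = 91.43°
At arrival: θ₂ = atan2(sin Δλ cos φ₁, −cos φ₂ sin φ₁ + sin φ₂ cos φ₁ cos Δλ) = 102.82°
Δθ = θ₂ − θ₁ = +11.4°

+11.4°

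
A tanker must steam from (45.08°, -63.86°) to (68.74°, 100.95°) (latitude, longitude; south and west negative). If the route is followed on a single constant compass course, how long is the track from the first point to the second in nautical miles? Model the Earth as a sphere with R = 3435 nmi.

5358 nmi

Rhumb course C = atan2(Δλ, Δψ) with Δψ = ln[tan(π/4+φ₂/2)/tan(π/4+φ₁/2)] = +0.7896, Δλ = +2.8765 → C = 74.65°
d = R·|Δφ| / |cos C| = 3435·0.41294 / 0.26472 = 5358 nmi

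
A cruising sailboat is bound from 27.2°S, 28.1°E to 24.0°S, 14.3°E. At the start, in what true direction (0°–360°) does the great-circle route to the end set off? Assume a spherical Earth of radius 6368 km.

N = sin Δλ·cos φ₂ = -0.2179;  D = cos φ₁ sin φ₂ − sin φ₁ cos φ₂ cos Δλ = +0.0438
initial course = atan2(N, D) = 281.36°

281.4°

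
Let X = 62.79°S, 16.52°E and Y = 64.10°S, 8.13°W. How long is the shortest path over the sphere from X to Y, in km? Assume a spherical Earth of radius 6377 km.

Haversine: a = sin²(Δφ/2)+cos φ₁ cos φ₂ sin²(Δλ/2) = 0.00923;  σ = 2·atan2(√a,√(1−a))
σ = 11.027° → d = Rσ = 6377·0.19245 = 1227 km

1227 km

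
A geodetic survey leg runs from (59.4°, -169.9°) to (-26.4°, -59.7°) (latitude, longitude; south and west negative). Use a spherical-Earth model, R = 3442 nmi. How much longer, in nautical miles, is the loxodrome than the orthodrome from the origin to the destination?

Great circle: cos σ = sin φ₁ sin φ₂ + cos φ₁ cos φ₂ cos Δλ,  σ = 2.1414 rad → d_gc = 7370.8 nmi
Rhumb line: Δψ = -1.7742, q = Δφ/Δψ = 0.8440, d_rh = R√(Δφ²+q²Δλ²) = 7602.0 nmi
Excess = 7602.0 − 7370.8 = 231.2 ≈ 231 nmi

231 nmi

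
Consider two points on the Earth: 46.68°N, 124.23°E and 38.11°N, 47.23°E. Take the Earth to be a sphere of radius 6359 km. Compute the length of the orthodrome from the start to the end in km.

Haversine: a = sin²(Δφ/2)+cos φ₁ cos φ₂ sin²(Δλ/2) = 0.21478;  σ = 2·atan2(√a,√(1−a))
σ = 55.219° → d = Rσ = 6359·0.96375 = 6128 km

6128 km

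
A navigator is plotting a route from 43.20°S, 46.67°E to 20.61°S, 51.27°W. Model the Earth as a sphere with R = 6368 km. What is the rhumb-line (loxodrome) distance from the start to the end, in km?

Δψ = ln[tan(π/4+φ₂/2)/tan(π/4+φ₁/2)] = +0.4699;  Δφ = +0.3943 rad,  Δλ = -1.7094 rad
q = Δφ/Δψ = 0.8391
d = R·√(Δφ² + q²Δλ²) = 6368·1.48748 = 9472 km

9472 km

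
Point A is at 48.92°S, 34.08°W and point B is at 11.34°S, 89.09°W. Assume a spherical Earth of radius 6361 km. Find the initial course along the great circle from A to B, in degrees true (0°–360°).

N = sin Δλ·cos φ₂ = -0.8033;  D = cos φ₁ sin φ₂ − sin φ₁ cos φ₂ cos Δλ = +0.2946
initial course = atan2(N, D) = 290.14°

290.1°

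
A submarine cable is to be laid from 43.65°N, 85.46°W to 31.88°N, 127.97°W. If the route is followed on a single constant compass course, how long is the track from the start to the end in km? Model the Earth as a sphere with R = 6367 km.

Δψ = ln[tan(π/4+φ₂/2)/tan(π/4+φ₁/2)] = -0.2609;  Δφ = -0.2054 rad,  Δλ = -0.7419 rad
q = Δφ/Δψ = 0.7875
d = R·√(Δφ² + q²Δλ²) = 6367·0.61931 = 3943 km

3943 km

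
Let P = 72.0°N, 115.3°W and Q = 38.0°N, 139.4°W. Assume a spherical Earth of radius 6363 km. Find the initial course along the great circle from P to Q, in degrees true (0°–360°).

213.1°

N = sin Δλ·cos φ₂ = -0.3218;  D = cos φ₁ sin φ₂ − sin φ₁ cos φ₂ cos Δλ = -0.4939
initial course = atan2(N, D) = 213.09°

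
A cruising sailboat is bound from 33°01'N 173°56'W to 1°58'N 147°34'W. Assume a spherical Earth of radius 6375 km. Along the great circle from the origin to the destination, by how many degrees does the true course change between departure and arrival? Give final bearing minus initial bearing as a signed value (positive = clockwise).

+8.4°

Initial bearing θ₁ = atan2(sin Δλ cos φ₂, cos φ₁ sin φ₂ − sin φ₁ cos φ₂ cos Δλ) = 135.97°
Final bearing θ₂ = (initial bearing from the destination back to the start) + 180° = 144.33°
Δθ = θ₂ − θ₁ = +8.4°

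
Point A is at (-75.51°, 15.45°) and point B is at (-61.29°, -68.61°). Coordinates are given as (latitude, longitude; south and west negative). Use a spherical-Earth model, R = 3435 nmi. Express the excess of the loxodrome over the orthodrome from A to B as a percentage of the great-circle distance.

Great circle: σ = 0.5324 rad → d_gc = Rσ = 1828.7 nmi
Rhumb: Δφ = +0.2482, Δλ = -1.4671, Δψ = +0.6997, q = Δφ/Δψ = 0.3547 → d_rh = R√(Δφ²+q²Δλ²) = 1980.5 nmi
Excess = (1980.5 − 1828.7) / 1828.7 = 151.8 / 1828.7 = 8.30% ≈ 8.3%

8.3%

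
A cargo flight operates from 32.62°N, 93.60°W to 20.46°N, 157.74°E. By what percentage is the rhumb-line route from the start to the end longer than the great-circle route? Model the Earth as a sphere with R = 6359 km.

4.3%

Great circle: σ = 1.6349 rad → d_gc = Rσ = 10396.3 km
Rhumb: Δφ = -0.2122, Δλ = -1.8965, Δψ = -0.2379, q = Δφ/Δψ = 0.8921 → d_rh = R√(Δφ²+q²Δλ²) = 10842.8 km
Excess = (10842.8 − 10396.3) / 10396.3 = 446.5 / 10396.3 = 4.29% ≈ 4.3%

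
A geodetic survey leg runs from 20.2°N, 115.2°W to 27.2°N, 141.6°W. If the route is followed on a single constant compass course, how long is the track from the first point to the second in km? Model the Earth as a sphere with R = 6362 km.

Rhumb course C = atan2(Δλ, Δψ) with Δψ = ln[tan(π/4+φ₂/2)/tan(π/4+φ₁/2)] = +0.1335, Δλ = -0.4608 → C = 286.16°
d = R·|Δφ| / |cos C| = 6362·0.12217 / 0.27837 = 2792 km

2792 km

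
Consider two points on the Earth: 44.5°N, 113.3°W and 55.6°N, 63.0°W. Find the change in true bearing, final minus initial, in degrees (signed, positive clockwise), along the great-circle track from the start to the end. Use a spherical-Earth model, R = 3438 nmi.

At departure: θ₁ = atan2(sin Δλ cos φ₂, cos φ₁ sin φ₂ − sin φ₁ cos φ₂ cos Δλ) = 52.33°
At arrival: θ₂ = atan2(sin Δλ cos φ₁, −cos φ₂ sin φ₁ + sin φ₂ cos φ₁ cos Δλ) = 92.09°
Δθ = θ₂ − θ₁ = +39.8°

+39.8°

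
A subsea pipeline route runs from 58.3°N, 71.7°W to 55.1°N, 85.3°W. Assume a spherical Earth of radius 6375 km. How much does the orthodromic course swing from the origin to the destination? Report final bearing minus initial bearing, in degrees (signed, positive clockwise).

-11.4°

At departure: θ₁ = atan2(sin Δλ cos φ₂, cos φ₁ sin φ₂ − sin φ₁ cos φ₂ cos Δλ) = 252.60°
At arrival: θ₂ = atan2(sin Δλ cos φ₁, −cos φ₂ sin φ₁ + sin φ₂ cos φ₁ cos Δλ) = 241.21°
Δθ = θ₂ − θ₁ = -11.4°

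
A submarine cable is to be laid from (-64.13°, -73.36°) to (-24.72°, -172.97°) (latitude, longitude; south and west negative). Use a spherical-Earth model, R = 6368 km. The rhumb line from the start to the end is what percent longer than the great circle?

Great circle: σ = 1.2555 rad → d_gc = Rσ = 7994.9 km
Rhumb: Δφ = +0.6878, Δλ = -1.7385, Δψ = +1.0256, q = Δφ/Δψ = 0.6707 → d_rh = R√(Δφ²+q²Δλ²) = 8620.5 km
Excess = (8620.5 − 7994.9) / 7994.9 = 625.6 / 7994.9 = 7.82% ≈ 7.8%

7.8%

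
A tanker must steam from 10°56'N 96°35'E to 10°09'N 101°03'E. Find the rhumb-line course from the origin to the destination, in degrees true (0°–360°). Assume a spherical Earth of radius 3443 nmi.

100.1°

Meridional parts: M(φ₁)=+0.1920, M(φ₂)=+0.1781 → ΔM = -0.0139;  Δλ = +0.0780 rad
tan C = Δλ / ΔM = -5.6058 → C = 100.11°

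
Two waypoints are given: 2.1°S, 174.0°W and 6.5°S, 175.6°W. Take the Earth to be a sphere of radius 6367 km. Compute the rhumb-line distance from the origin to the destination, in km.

Δψ = ln[tan(π/4+φ₂/2)/tan(π/4+φ₁/2)] = -0.0770;  Δφ = -0.0768 rad,  Δλ = -0.0279 rad
q = Δφ/Δψ = 0.9969
d = R·√(Δφ² + q²Δλ²) = 6367·0.08169 = 520 km

520 km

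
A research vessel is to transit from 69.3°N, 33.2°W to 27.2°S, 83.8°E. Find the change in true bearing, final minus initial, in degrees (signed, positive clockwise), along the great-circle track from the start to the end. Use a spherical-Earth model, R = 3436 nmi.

Initial bearing θ₁ = atan2(sin Δλ cos φ₂, cos φ₁ sin φ₂ − sin φ₁ cos φ₂ cos Δλ) = 74.74°
Final bearing θ₂ = (initial bearing from the destination back to the start) + 180° = 157.45°
Δθ = θ₂ − θ₁ = +82.7°

+82.7°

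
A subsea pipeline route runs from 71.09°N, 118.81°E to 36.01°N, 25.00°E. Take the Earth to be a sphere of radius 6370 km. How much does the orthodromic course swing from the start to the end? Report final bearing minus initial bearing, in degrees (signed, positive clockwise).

-84.1°

Initial bearing θ₁ = atan2(sin Δλ cos φ₂, cos φ₁ sin φ₂ − sin φ₁ cos φ₂ cos Δλ) = 286.65°
Final bearing θ₂ = (initial bearing from the destination back to the start) + 180° = 202.57°
Δθ = θ₂ − θ₁ = -84.1°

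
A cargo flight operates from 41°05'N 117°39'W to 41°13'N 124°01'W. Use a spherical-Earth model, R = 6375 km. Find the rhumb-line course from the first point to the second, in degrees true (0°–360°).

271.6°

Meridional parts: M(φ₁)=+0.7878, M(φ₂)=+0.7909 → ΔM = +0.0031;  Δλ = -0.1111 rad
tan C = Δλ / ΔM = -35.9552 → C = 271.59°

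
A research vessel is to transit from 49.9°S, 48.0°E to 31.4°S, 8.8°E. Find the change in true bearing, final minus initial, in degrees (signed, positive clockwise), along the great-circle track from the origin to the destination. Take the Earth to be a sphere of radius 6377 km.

+26.5°

Initial bearing θ₁ = atan2(sin Δλ cos φ₂, cos φ₁ sin φ₂ − sin φ₁ cos φ₂ cos Δλ) = 287.53°
Final bearing θ₂ = (initial bearing from the destination back to the start) + 180° = 313.98°
Δθ = θ₂ − θ₁ = +26.5°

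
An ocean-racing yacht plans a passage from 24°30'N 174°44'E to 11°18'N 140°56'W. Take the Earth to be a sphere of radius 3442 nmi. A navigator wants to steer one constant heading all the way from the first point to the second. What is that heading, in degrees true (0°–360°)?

Meridional parts: M(φ₁)=+0.4413, M(φ₂)=+0.1985 → ΔM = -0.2428;  Δλ = +0.7738 rad
tan C = Δλ / ΔM = -3.1875 → C = 107.42°

107.4°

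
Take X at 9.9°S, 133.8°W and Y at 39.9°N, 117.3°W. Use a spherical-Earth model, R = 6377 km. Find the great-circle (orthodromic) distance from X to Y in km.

5798 km

Haversine: a = sin²(Δφ/2)+cos φ₁ cos φ₂ sin²(Δλ/2) = 0.19283;  σ = 2·atan2(√a,√(1−a))
σ = 52.096° → d = Rσ = 6377·0.90925 = 5798 km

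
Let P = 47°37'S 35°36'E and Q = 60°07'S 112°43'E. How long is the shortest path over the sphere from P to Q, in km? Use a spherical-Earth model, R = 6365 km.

cos σ = sin φ₁ sin φ₂ + cos φ₁ cos φ₂ cos Δλ
      = sin(-47.62°)sin(-60.12°) + cos(-47.62°)cos(-60.12°)cos(77.12°) = 0.7153
σ = 44.330° → d = Rσ = 6365·0.77371 = 4925 km

4925 km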